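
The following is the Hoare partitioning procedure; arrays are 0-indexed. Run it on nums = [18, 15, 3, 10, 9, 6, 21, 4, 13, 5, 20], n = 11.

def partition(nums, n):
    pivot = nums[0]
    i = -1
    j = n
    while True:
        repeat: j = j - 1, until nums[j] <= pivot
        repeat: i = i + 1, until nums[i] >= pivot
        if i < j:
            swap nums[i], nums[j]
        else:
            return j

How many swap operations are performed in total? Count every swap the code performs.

pivot=18
j stops at 9 (5), i stops at 0 (18); swap ⇒ [5, 15, 3, 10, 9, 6, 21, 4, 13, 18, 20]
j stops at 8 (13), i stops at 6 (21); swap ⇒ [5, 15, 3, 10, 9, 6, 13, 4, 21, 18, 20]
j stops at 7, i stops at 8; i≥j ⇒ return 7. nums=[5, 15, 3, 10, 9, 6, 13, 4, 21, 18, 20]

2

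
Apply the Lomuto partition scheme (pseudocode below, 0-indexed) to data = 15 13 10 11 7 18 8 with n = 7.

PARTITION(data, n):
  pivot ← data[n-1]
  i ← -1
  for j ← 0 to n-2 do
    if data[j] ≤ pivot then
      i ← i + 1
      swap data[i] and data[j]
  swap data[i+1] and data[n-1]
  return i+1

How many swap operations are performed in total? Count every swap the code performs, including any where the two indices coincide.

2

pivot=8, i=-1
j=0: 15>8, skip
j=1: 13>8, skip
j=2: 10>8, skip
j=3: 11>8, skip
j=4: 7≤8, i=0, swap(0,4) ⇒ 7 13 10 11 15 18 8
j=5: 18>8, skip
swap(1,6) ⇒ 7 8 10 11 15 18 13; return 1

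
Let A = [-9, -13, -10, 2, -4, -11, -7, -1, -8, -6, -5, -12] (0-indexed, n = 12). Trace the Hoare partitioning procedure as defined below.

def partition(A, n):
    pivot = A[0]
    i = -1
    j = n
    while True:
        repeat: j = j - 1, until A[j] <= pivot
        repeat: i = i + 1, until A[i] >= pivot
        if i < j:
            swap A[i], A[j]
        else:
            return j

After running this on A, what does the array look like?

pivot = A[0] = -9; i = -1, j = 12
j→11 (A[11]=-12≤-9), i→0 (A[0]=-9≥-9); i<j, swap → [-12, -13, -10, 2, -4, -11, -7, -1, -8, -6, -5, -9]
j→5 (A[5]=-11≤-9), i→3 (A[3]=2≥-9); i<j, swap → [-12, -13, -10, -11, -4, 2, -7, -1, -8, -6, -5, -9]
j→3, i→4; i≥j, return j=3. A = [-12, -13, -10, -11, -4, 2, -7, -1, -8, -6, -5, -9]

[-12, -13, -10, -11, -4, 2, -7, -1, -8, -6, -5, -9]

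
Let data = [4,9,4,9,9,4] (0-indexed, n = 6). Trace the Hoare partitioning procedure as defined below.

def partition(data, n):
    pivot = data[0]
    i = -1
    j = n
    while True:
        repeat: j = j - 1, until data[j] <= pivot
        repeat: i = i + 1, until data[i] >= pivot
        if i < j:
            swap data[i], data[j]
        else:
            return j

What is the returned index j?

1

pivot = data[0] = 4; i = -1, j = 6
j→5 (data[5]=4≤4), i→0 (data[0]=4≥4); i<j, swap → [4,9,4,9,9,4]
j→2 (data[2]=4≤4), i→1 (data[1]=9≥4); i<j, swap → [4,4,9,9,9,4]
j→1, i→2; i≥j, return j=1. data = [4,4,9,9,9,4]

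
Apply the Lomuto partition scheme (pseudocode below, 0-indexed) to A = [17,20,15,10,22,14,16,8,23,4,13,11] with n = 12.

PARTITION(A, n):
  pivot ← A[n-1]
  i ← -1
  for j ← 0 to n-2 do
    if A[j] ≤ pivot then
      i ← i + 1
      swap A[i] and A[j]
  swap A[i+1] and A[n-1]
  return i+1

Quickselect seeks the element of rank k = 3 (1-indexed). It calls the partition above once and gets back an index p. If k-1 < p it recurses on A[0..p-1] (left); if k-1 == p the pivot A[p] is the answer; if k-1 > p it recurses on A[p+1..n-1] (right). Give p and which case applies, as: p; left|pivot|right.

3; left

pivot = A[11] = 11; i = -1
j=0: A[0]=17 > 11 → no swap
j=1: A[1]=20 > 11 → no swap
j=2: A[2]=15 > 11 → no swap
j=3: A[3]=10 ≤ 11 → i=0, swap A[0],A[3] → [10,20,15,17,22,14,16,8,23,4,13,11]
j=4: A[4]=22 > 11 → no swap
j=5: A[5]=14 > 11 → no swap
j=6: A[6]=16 > 11 → no swap
j=7: A[7]=8 ≤ 11 → i=1, swap A[1],A[7] → [10,8,15,17,22,14,16,20,23,4,13,11]
j=8: A[8]=23 > 11 → no swap
j=9: A[9]=4 ≤ 11 → i=2, swap A[2],A[9] → [10,8,4,17,22,14,16,20,23,15,13,11]
j=10: A[10]=13 > 11 → no swap
final swap A[3],A[11] → [10,8,4,11,22,14,16,20,23,15,13,17]; return 3
p = 3; k-1 = 2 < 3 ⇒ left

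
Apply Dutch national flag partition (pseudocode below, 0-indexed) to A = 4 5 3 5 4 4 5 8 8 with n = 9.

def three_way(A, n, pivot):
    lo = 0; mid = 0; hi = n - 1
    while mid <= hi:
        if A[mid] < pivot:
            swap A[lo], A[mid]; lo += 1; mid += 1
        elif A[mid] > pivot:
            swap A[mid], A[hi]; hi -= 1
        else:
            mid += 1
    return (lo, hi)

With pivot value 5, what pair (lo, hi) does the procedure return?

lo=0 mid=0 hi=8
4<5: swap(0,0), lo=1 mid=1 ⇒ 4 5 3 5 4 4 5 8 8
5=5: mid=2
3<5: swap(1,2), lo=2 mid=3 ⇒ 4 3 5 5 4 4 5 8 8
5=5: mid=4
4<5: swap(2,4), lo=3 mid=5 ⇒ 4 3 4 5 5 4 5 8 8
4<5: swap(3,5), lo=4 mid=6 ⇒ 4 3 4 4 5 5 5 8 8
5=5: mid=7
8>5: swap(7,8), hi=7 ⇒ 4 3 4 4 5 5 5 8 8
8>5: swap(7,7), hi=6 ⇒ 4 3 4 4 5 5 5 8 8
done. lo=4 hi=6; A=4 3 4 4 5 5 5 8 8

(4, 6)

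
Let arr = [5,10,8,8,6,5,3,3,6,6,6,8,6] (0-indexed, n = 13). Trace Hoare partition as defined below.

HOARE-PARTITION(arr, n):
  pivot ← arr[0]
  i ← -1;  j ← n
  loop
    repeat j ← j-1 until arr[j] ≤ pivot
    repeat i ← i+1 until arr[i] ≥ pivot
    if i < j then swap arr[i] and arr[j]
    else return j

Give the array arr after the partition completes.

pivot = arr[0] = 5; i = -1, j = 13
j→7 (arr[7]=3≤5), i→0 (arr[0]=5≥5); i<j, swap → [3,10,8,8,6,5,3,5,6,6,6,8,6]
j→6 (arr[6]=3≤5), i→1 (arr[1]=10≥5); i<j, swap → [3,3,8,8,6,5,10,5,6,6,6,8,6]
j→5 (arr[5]=5≤5), i→2 (arr[2]=8≥5); i<j, swap → [3,3,5,8,6,8,10,5,6,6,6,8,6]
j→2, i→3; i≥j, return j=2. arr = [3,3,5,8,6,8,10,5,6,6,6,8,6]

[3,3,5,8,6,8,10,5,6,6,6,8,6]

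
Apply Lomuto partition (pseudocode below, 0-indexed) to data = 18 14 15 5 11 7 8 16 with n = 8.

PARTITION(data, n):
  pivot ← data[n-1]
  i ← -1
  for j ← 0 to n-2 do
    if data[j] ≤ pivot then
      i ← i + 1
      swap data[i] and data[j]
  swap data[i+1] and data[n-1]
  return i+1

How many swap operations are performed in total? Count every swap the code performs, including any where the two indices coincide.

7

pivot=16, i=-1
j=0: 18>16, skip
j=1: 14≤16, i=0, swap(0,1) ⇒ 14 18 15 5 11 7 8 16
j=2: 15≤16, i=1, swap(1,2) ⇒ 14 15 18 5 11 7 8 16
j=3: 5≤16, i=2, swap(2,3) ⇒ 14 15 5 18 11 7 8 16
j=4: 11≤16, i=3, swap(3,4) ⇒ 14 15 5 11 18 7 8 16
j=5: 7≤16, i=4, swap(4,5) ⇒ 14 15 5 11 7 18 8 16
j=6: 8≤16, i=5, swap(5,6) ⇒ 14 15 5 11 7 8 18 16
swap(6,7) ⇒ 14 15 5 11 7 8 16 18; return 6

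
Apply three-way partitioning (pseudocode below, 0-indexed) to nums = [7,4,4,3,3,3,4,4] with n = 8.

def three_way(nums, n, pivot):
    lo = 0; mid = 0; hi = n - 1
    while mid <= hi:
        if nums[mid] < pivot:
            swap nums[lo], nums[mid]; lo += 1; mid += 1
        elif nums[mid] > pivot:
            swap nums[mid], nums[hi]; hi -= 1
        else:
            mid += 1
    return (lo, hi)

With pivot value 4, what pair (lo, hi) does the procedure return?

lo=0 mid=0 hi=7
7>4: swap(0,7), hi=6 ⇒ [4,4,4,3,3,3,4,7]
4=4: mid=1
4=4: mid=2
4=4: mid=3
3<4: swap(0,3), lo=1 mid=4 ⇒ [3,4,4,4,3,3,4,7]
3<4: swap(1,4), lo=2 mid=5 ⇒ [3,3,4,4,4,3,4,7]
3<4: swap(2,5), lo=3 mid=6 ⇒ [3,3,3,4,4,4,4,7]
4=4: mid=7
done. lo=3 hi=6; nums=[3,3,3,4,4,4,4,7]

(3, 6)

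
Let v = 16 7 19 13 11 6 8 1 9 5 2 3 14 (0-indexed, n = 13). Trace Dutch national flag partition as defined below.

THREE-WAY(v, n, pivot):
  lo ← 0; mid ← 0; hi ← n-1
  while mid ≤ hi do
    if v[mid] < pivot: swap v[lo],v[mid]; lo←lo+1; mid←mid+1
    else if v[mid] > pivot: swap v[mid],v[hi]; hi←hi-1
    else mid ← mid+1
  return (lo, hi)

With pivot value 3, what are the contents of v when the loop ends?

lo=0 mid=0 hi=12
16>3: swap(0,12), hi=11 ⇒ 14 7 19 13 11 6 8 1 9 5 2 3 16
14>3: swap(0,11), hi=10 ⇒ 3 7 19 13 11 6 8 1 9 5 2 14 16
3=3: mid=1
7>3: swap(1,10), hi=9 ⇒ 3 2 19 13 11 6 8 1 9 5 7 14 16
2<3: swap(0,1), lo=1 mid=2 ⇒ 2 3 19 13 11 6 8 1 9 5 7 14 16
19>3: swap(2,9), hi=8 ⇒ 2 3 5 13 11 6 8 1 9 19 7 14 16
5>3: swap(2,8), hi=7 ⇒ 2 3 9 13 11 6 8 1 5 19 7 14 16
9>3: swap(2,7), hi=6 ⇒ 2 3 1 13 11 6 8 9 5 19 7 14 16
1<3: swap(1,2), lo=2 mid=3 ⇒ 2 1 3 13 11 6 8 9 5 19 7 14 16
13>3: swap(3,6), hi=5 ⇒ 2 1 3 8 11 6 13 9 5 19 7 14 16
8>3: swap(3,5), hi=4 ⇒ 2 1 3 6 11 8 13 9 5 19 7 14 16
6>3: swap(3,4), hi=3 ⇒ 2 1 3 11 6 8 13 9 5 19 7 14 16
11>3: swap(3,3), hi=2 ⇒ 2 1 3 11 6 8 13 9 5 19 7 14 16
done. lo=2 hi=2; v=2 1 3 11 6 8 13 9 5 19 7 14 16

2 1 3 11 6 8 13 9 5 19 7 14 16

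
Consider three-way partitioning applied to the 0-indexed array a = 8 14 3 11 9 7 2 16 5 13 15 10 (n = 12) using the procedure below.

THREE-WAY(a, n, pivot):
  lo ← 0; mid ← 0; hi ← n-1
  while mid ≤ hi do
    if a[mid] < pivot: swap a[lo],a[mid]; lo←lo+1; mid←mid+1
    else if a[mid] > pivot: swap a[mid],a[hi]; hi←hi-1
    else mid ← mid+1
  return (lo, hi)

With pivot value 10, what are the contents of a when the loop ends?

8 3 5 9 7 2 10 16 13 15 11 14

pivot = 10; lo=0, mid=0, hi=11
a[mid]=8<10: swap a[0],a[0]; lo=1,mid=1 → 8 14 3 11 9 7 2 16 5 13 15 10
a[mid]=14>10: swap a[1],a[11]; hi=10 → 8 10 3 11 9 7 2 16 5 13 15 14
a[mid]=10=10: mid=2
a[mid]=3<10: swap a[1],a[2]; lo=2,mid=3 → 8 3 10 11 9 7 2 16 5 13 15 14
a[mid]=11>10: swap a[3],a[10]; hi=9 → 8 3 10 15 9 7 2 16 5 13 11 14
a[mid]=15>10: swap a[3],a[9]; hi=8 → 8 3 10 13 9 7 2 16 5 15 11 14
a[mid]=13>10: swap a[3],a[8]; hi=7 → 8 3 10 5 9 7 2 16 13 15 11 14
a[mid]=5<10: swap a[2],a[3]; lo=3,mid=4 → 8 3 5 10 9 7 2 16 13 15 11 14
a[mid]=9<10: swap a[3],a[4]; lo=4,mid=5 → 8 3 5 9 10 7 2 16 13 15 11 14
a[mid]=7<10: swap a[4],a[5]; lo=5,mid=6 → 8 3 5 9 7 10 2 16 13 15 11 14
a[mid]=2<10: swap a[5],a[6]; lo=6,mid=7 → 8 3 5 9 7 2 10 16 13 15 11 14
a[mid]=16>10: swap a[7],a[7]; hi=6 → 8 3 5 9 7 2 10 16 13 15 11 14
end: lo=6, hi=6; a = 8 3 5 9 7 2 10 16 13 15 11 14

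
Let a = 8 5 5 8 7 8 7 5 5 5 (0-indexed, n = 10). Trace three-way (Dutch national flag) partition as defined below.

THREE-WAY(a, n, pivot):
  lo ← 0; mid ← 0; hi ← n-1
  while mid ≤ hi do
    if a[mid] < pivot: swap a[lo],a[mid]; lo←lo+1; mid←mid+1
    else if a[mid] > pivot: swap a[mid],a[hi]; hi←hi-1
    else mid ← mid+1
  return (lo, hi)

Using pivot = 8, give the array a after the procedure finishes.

lo=0 mid=0 hi=9
8=8: mid=1
5<8: swap(0,1), lo=1 mid=2 ⇒ 5 8 5 8 7 8 7 5 5 5
5<8: swap(1,2), lo=2 mid=3 ⇒ 5 5 8 8 7 8 7 5 5 5
8=8: mid=4
7<8: swap(2,4), lo=3 mid=5 ⇒ 5 5 7 8 8 8 7 5 5 5
8=8: mid=6
7<8: swap(3,6), lo=4 mid=7 ⇒ 5 5 7 7 8 8 8 5 5 5
5<8: swap(4,7), lo=5 mid=8 ⇒ 5 5 7 7 5 8 8 8 5 5
5<8: swap(5,8), lo=6 mid=9 ⇒ 5 5 7 7 5 5 8 8 8 5
5<8: swap(6,9), lo=7 mid=10 ⇒ 5 5 7 7 5 5 5 8 8 8
done. lo=7 hi=9; a=5 5 7 7 5 5 5 8 8 8

5 5 7 7 5 5 5 8 8 8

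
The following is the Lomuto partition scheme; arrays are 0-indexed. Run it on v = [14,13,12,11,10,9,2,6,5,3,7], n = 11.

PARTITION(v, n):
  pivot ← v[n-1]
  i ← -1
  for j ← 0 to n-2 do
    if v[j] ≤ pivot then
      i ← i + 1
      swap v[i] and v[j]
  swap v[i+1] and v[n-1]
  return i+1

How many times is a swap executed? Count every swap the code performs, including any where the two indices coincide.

5

pivot = v[10] = 7; i = -1
j=0: v[0]=14 > 7 → no swap
j=1: v[1]=13 > 7 → no swap
j=2: v[2]=12 > 7 → no swap
j=3: v[3]=11 > 7 → no swap
j=4: v[4]=10 > 7 → no swap
j=5: v[5]=9 > 7 → no swap
j=6: v[6]=2 ≤ 7 → i=0, swap v[0],v[6] → [2,13,12,11,10,9,14,6,5,3,7]
j=7: v[7]=6 ≤ 7 → i=1, swap v[1],v[7] → [2,6,12,11,10,9,14,13,5,3,7]
j=8: v[8]=5 ≤ 7 → i=2, swap v[2],v[8] → [2,6,5,11,10,9,14,13,12,3,7]
j=9: v[9]=3 ≤ 7 → i=3, swap v[3],v[9] → [2,6,5,3,10,9,14,13,12,11,7]
final swap v[4],v[10] → [2,6,5,3,7,9,14,13,12,11,10]; return 4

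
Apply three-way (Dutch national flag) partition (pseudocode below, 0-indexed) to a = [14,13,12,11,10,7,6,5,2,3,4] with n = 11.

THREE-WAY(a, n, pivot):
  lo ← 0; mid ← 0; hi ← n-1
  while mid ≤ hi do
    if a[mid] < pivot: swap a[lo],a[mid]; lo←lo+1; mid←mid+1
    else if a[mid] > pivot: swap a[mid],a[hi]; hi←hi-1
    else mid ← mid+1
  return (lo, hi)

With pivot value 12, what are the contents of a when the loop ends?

[4,3,11,10,7,6,5,2,12,13,14]

pivot = 12; lo=0, mid=0, hi=10
a[mid]=14>12: swap a[0],a[10]; hi=9 → [4,13,12,11,10,7,6,5,2,3,14]
a[mid]=4<12: swap a[0],a[0]; lo=1,mid=1 → [4,13,12,11,10,7,6,5,2,3,14]
a[mid]=13>12: swap a[1],a[9]; hi=8 → [4,3,12,11,10,7,6,5,2,13,14]
a[mid]=3<12: swap a[1],a[1]; lo=2,mid=2 → [4,3,12,11,10,7,6,5,2,13,14]
a[mid]=12=12: mid=3
a[mid]=11<12: swap a[2],a[3]; lo=3,mid=4 → [4,3,11,12,10,7,6,5,2,13,14]
a[mid]=10<12: swap a[3],a[4]; lo=4,mid=5 → [4,3,11,10,12,7,6,5,2,13,14]
a[mid]=7<12: swap a[4],a[5]; lo=5,mid=6 → [4,3,11,10,7,12,6,5,2,13,14]
a[mid]=6<12: swap a[5],a[6]; lo=6,mid=7 → [4,3,11,10,7,6,12,5,2,13,14]
a[mid]=5<12: swap a[6],a[7]; lo=7,mid=8 → [4,3,11,10,7,6,5,12,2,13,14]
a[mid]=2<12: swap a[7],a[8]; lo=8,mid=9 → [4,3,11,10,7,6,5,2,12,13,14]
end: lo=8, hi=8; a = [4,3,11,10,7,6,5,2,12,13,14]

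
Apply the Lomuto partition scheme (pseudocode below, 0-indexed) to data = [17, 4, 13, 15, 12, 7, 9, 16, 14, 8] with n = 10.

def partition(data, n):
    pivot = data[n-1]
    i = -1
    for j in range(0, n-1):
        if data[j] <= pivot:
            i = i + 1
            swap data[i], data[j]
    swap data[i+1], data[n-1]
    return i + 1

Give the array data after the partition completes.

[4, 7, 8, 15, 12, 17, 9, 16, 14, 13]

pivot = data[9] = 8; i = -1
j=0: data[0]=17 > 8 → no swap
j=1: data[1]=4 ≤ 8 → i=0, swap data[0],data[1] → [4, 17, 13, 15, 12, 7, 9, 16, 14, 8]
j=2: data[2]=13 > 8 → no swap
j=3: data[3]=15 > 8 → no swap
j=4: data[4]=12 > 8 → no swap
j=5: data[5]=7 ≤ 8 → i=1, swap data[1],data[5] → [4, 7, 13, 15, 12, 17, 9, 16, 14, 8]
j=6: data[6]=9 > 8 → no swap
j=7: data[7]=16 > 8 → no swap
j=8: data[8]=14 > 8 → no swap
final swap data[2],data[9] → [4, 7, 8, 15, 12, 17, 9, 16, 14, 13]; return 2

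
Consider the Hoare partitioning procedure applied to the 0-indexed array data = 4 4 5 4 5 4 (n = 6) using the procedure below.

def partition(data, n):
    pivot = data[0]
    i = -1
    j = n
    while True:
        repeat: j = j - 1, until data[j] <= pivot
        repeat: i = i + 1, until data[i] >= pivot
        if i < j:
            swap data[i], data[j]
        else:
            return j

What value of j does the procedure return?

1

pivot = data[0] = 4; i = -1, j = 6
j→5 (data[5]=4≤4), i→0 (data[0]=4≥4); i<j, swap → 4 4 5 4 5 4
j→3 (data[3]=4≤4), i→1 (data[1]=4≥4); i<j, swap → 4 4 5 4 5 4
j→1, i→2; i≥j, return j=1. data = 4 4 5 4 5 4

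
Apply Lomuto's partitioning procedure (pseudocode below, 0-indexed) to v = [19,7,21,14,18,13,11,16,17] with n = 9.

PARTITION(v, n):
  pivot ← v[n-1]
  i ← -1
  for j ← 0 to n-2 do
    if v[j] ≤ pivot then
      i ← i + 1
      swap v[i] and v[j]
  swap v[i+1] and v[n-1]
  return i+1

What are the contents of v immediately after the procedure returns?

[7,14,13,11,16,17,19,18,21]

pivot=17, i=-1
j=0: 19>17, skip
j=1: 7≤17, i=0, swap(0,1) ⇒ [7,19,21,14,18,13,11,16,17]
j=2: 21>17, skip
j=3: 14≤17, i=1, swap(1,3) ⇒ [7,14,21,19,18,13,11,16,17]
j=4: 18>17, skip
j=5: 13≤17, i=2, swap(2,5) ⇒ [7,14,13,19,18,21,11,16,17]
j=6: 11≤17, i=3, swap(3,6) ⇒ [7,14,13,11,18,21,19,16,17]
j=7: 16≤17, i=4, swap(4,7) ⇒ [7,14,13,11,16,21,19,18,17]
swap(5,8) ⇒ [7,14,13,11,16,17,19,18,21]; return 5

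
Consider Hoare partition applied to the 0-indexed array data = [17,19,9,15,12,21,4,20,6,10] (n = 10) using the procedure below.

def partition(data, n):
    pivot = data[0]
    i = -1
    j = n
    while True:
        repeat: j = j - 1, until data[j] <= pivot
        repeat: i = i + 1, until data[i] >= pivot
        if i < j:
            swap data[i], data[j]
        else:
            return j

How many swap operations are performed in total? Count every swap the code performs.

pivot=17
j stops at 9 (10), i stops at 0 (17); swap ⇒ [10,19,9,15,12,21,4,20,6,17]
j stops at 8 (6), i stops at 1 (19); swap ⇒ [10,6,9,15,12,21,4,20,19,17]
j stops at 6 (4), i stops at 5 (21); swap ⇒ [10,6,9,15,12,4,21,20,19,17]
j stops at 5, i stops at 6; i≥j ⇒ return 5. data=[10,6,9,15,12,4,21,20,19,17]

3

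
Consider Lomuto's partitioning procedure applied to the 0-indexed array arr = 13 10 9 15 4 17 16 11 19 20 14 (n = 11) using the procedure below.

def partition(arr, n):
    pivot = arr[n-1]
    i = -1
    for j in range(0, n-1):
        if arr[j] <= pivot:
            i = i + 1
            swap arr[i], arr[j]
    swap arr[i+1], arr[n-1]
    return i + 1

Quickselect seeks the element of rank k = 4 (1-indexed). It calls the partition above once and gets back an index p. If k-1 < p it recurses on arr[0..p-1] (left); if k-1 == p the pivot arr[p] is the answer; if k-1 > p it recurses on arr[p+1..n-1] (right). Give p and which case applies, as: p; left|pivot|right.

5; left

pivot = arr[10] = 14; i = -1
j=0: arr[0]=13 ≤ 14 → i=0, swap arr[0],arr[0] (no change) → 13 10 9 15 4 17 16 11 19 20 14
j=1: arr[1]=10 ≤ 14 → i=1, swap arr[1],arr[1] (no change) → 13 10 9 15 4 17 16 11 19 20 14
j=2: arr[2]=9 ≤ 14 → i=2, swap arr[2],arr[2] (no change) → 13 10 9 15 4 17 16 11 19 20 14
j=3: arr[3]=15 > 14 → no swap
j=4: arr[4]=4 ≤ 14 → i=3, swap arr[3],arr[4] → 13 10 9 4 15 17 16 11 19 20 14
j=5: arr[5]=17 > 14 → no swap
j=6: arr[6]=16 > 14 → no swap
j=7: arr[7]=11 ≤ 14 → i=4, swap arr[4],arr[7] → 13 10 9 4 11 17 16 15 19 20 14
j=8: arr[8]=19 > 14 → no swap
j=9: arr[9]=20 > 14 → no swap
final swap arr[5],arr[10] → 13 10 9 4 11 14 16 15 19 20 17; return 5
p = 5; k-1 = 3 < 5 ⇒ left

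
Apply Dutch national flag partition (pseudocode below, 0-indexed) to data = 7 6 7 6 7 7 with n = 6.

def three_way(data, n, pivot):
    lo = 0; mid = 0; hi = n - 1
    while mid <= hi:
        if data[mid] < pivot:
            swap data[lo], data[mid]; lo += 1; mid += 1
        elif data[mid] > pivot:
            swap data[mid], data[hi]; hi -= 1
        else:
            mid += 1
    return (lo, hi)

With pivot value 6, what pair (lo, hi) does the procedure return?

(0, 1)

pivot = 6; lo=0, mid=0, hi=5
data[mid]=7>6: swap data[0],data[5]; hi=4 → 7 6 7 6 7 7
data[mid]=7>6: swap data[0],data[4]; hi=3 → 7 6 7 6 7 7
data[mid]=7>6: swap data[0],data[3]; hi=2 → 6 6 7 7 7 7
data[mid]=6=6: mid=1
data[mid]=6=6: mid=2
data[mid]=7>6: swap data[2],data[2]; hi=1 → 6 6 7 7 7 7
end: lo=0, hi=1; data = 6 6 7 7 7 7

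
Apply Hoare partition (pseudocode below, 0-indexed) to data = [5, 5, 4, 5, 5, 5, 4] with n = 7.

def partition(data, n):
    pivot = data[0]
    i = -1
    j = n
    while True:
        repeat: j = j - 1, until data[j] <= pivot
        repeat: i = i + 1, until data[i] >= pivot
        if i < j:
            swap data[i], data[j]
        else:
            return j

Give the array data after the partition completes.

[4, 5, 4, 5, 5, 5, 5]

pivot = data[0] = 5; i = -1, j = 7
j→6 (data[6]=4≤5), i→0 (data[0]=5≥5); i<j, swap → [4, 5, 4, 5, 5, 5, 5]
j→5 (data[5]=5≤5), i→1 (data[1]=5≥5); i<j, swap → [4, 5, 4, 5, 5, 5, 5]
j→4 (data[4]=5≤5), i→3 (data[3]=5≥5); i<j, swap → [4, 5, 4, 5, 5, 5, 5]
j→3, i→4; i≥j, return j=3. data = [4, 5, 4, 5, 5, 5, 5]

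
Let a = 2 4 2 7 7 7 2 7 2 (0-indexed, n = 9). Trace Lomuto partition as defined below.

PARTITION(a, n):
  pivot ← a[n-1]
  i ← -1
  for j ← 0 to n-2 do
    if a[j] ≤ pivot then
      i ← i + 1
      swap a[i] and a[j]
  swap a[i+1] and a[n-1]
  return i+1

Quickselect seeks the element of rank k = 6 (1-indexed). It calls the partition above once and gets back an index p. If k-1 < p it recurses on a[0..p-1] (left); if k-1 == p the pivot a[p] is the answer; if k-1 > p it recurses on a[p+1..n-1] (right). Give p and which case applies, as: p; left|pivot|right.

3; right

pivot=2, i=-1
j=0: 2≤2, i=0, swap(0,0) ⇒ 2 4 2 7 7 7 2 7 2
j=1: 4>2, skip
j=2: 2≤2, i=1, swap(1,2) ⇒ 2 2 4 7 7 7 2 7 2
j=3: 7>2, skip
j=4: 7>2, skip
j=5: 7>2, skip
j=6: 2≤2, i=2, swap(2,6) ⇒ 2 2 2 7 7 7 4 7 2
j=7: 7>2, skip
swap(3,8) ⇒ 2 2 2 2 7 7 4 7 7; return 3
p = 3; k-1 = 5 > 3 ⇒ right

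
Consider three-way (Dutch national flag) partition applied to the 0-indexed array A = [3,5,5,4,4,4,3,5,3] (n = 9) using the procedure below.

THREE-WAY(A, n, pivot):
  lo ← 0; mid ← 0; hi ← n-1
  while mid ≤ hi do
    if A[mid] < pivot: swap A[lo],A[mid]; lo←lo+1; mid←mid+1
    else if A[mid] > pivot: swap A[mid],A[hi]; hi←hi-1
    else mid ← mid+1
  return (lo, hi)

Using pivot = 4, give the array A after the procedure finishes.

pivot = 4; lo=0, mid=0, hi=8
A[mid]=3<4: swap A[0],A[0]; lo=1,mid=1 → [3,5,5,4,4,4,3,5,3]
A[mid]=5>4: swap A[1],A[8]; hi=7 → [3,3,5,4,4,4,3,5,5]
A[mid]=3<4: swap A[1],A[1]; lo=2,mid=2 → [3,3,5,4,4,4,3,5,5]
A[mid]=5>4: swap A[2],A[7]; hi=6 → [3,3,5,4,4,4,3,5,5]
A[mid]=5>4: swap A[2],A[6]; hi=5 → [3,3,3,4,4,4,5,5,5]
A[mid]=3<4: swap A[2],A[2]; lo=3,mid=3 → [3,3,3,4,4,4,5,5,5]
A[mid]=4=4: mid=4
A[mid]=4=4: mid=5
A[mid]=4=4: mid=6
end: lo=3, hi=5; A = [3,3,3,4,4,4,5,5,5]

[3,3,3,4,4,4,5,5,5]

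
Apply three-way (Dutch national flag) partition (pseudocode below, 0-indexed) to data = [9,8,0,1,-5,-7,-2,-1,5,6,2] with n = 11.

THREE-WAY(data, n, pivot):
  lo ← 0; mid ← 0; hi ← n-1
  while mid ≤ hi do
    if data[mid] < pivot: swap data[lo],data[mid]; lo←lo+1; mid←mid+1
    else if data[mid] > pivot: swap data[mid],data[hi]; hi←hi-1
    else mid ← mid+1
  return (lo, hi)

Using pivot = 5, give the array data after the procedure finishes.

[2,0,1,-5,-7,-2,-1,5,6,8,9]

pivot = 5; lo=0, mid=0, hi=10
data[mid]=9>5: swap data[0],data[10]; hi=9 → [2,8,0,1,-5,-7,-2,-1,5,6,9]
data[mid]=2<5: swap data[0],data[0]; lo=1,mid=1 → [2,8,0,1,-5,-7,-2,-1,5,6,9]
data[mid]=8>5: swap data[1],data[9]; hi=8 → [2,6,0,1,-5,-7,-2,-1,5,8,9]
data[mid]=6>5: swap data[1],data[8]; hi=7 → [2,5,0,1,-5,-7,-2,-1,6,8,9]
data[mid]=5=5: mid=2
data[mid]=0<5: swap data[1],data[2]; lo=2,mid=3 → [2,0,5,1,-5,-7,-2,-1,6,8,9]
data[mid]=1<5: swap data[2],data[3]; lo=3,mid=4 → [2,0,1,5,-5,-7,-2,-1,6,8,9]
data[mid]=-5<5: swap data[3],data[4]; lo=4,mid=5 → [2,0,1,-5,5,-7,-2,-1,6,8,9]
data[mid]=-7<5: swap data[4],data[5]; lo=5,mid=6 → [2,0,1,-5,-7,5,-2,-1,6,8,9]
data[mid]=-2<5: swap data[5],data[6]; lo=6,mid=7 → [2,0,1,-5,-7,-2,5,-1,6,8,9]
data[mid]=-1<5: swap data[6],data[7]; lo=7,mid=8 → [2,0,1,-5,-7,-2,-1,5,6,8,9]
end: lo=7, hi=7; data = [2,0,1,-5,-7,-2,-1,5,6,8,9]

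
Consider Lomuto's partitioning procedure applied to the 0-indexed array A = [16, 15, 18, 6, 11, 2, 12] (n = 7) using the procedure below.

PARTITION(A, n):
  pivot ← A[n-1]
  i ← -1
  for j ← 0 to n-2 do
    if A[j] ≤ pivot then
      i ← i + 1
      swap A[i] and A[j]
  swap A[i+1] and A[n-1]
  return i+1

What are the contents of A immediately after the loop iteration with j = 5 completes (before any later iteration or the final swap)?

pivot=12, i=-1
j=0: 16>12, skip
j=1: 15>12, skip
j=2: 18>12, skip
j=3: 6≤12, i=0, swap(0,3) ⇒ [6, 15, 18, 16, 11, 2, 12]
j=4: 11≤12, i=1, swap(1,4) ⇒ [6, 11, 18, 16, 15, 2, 12]
j=5: 2≤12, i=2, swap(2,5) ⇒ [6, 11, 2, 16, 15, 18, 12]
(after j=5) A = [6, 11, 2, 16, 15, 18, 12]

[6, 11, 2, 16, 15, 18, 12]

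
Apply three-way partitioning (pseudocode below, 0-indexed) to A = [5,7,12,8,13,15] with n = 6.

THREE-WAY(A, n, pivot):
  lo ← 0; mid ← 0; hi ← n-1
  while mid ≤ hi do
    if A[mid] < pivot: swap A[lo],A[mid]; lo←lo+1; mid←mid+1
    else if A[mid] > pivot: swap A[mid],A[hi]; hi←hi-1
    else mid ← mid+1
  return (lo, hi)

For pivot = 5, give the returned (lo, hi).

(0, 0)

pivot = 5; lo=0, mid=0, hi=5
A[mid]=5=5: mid=1
A[mid]=7>5: swap A[1],A[5]; hi=4 → [5,15,12,8,13,7]
A[mid]=15>5: swap A[1],A[4]; hi=3 → [5,13,12,8,15,7]
A[mid]=13>5: swap A[1],A[3]; hi=2 → [5,8,12,13,15,7]
A[mid]=8>5: swap A[1],A[2]; hi=1 → [5,12,8,13,15,7]
A[mid]=12>5: swap A[1],A[1]; hi=0 → [5,12,8,13,15,7]
end: lo=0, hi=0; A = [5,12,8,13,15,7]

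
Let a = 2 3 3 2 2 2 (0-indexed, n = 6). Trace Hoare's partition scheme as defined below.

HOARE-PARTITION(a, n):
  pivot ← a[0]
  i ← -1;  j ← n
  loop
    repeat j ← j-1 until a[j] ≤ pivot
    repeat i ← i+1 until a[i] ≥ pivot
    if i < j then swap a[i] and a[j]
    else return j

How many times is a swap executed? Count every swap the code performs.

pivot=2
j stops at 5 (2), i stops at 0 (2); swap ⇒ 2 3 3 2 2 2
j stops at 4 (2), i stops at 1 (3); swap ⇒ 2 2 3 2 3 2
j stops at 3 (2), i stops at 2 (3); swap ⇒ 2 2 2 3 3 2
j stops at 2, i stops at 3; i≥j ⇒ return 2. a=2 2 2 3 3 2

3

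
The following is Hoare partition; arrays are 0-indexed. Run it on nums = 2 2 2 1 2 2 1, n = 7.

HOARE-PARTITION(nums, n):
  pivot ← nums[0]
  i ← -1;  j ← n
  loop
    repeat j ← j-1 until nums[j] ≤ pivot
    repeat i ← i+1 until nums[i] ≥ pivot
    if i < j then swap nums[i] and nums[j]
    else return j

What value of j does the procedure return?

3

pivot=2
j stops at 6 (1), i stops at 0 (2); swap ⇒ 1 2 2 1 2 2 2
j stops at 5 (2), i stops at 1 (2); swap ⇒ 1 2 2 1 2 2 2
j stops at 4 (2), i stops at 2 (2); swap ⇒ 1 2 2 1 2 2 2
j stops at 3, i stops at 4; i≥j ⇒ return 3. nums=1 2 2 1 2 2 2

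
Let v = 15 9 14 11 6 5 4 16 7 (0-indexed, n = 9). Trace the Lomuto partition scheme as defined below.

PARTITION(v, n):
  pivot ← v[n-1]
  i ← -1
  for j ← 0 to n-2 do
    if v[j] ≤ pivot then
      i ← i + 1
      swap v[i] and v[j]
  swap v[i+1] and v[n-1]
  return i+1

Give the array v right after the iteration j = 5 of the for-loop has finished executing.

6 5 14 11 15 9 4 16 7

pivot=7, i=-1
j=0: 15>7, skip
j=1: 9>7, skip
j=2: 14>7, skip
j=3: 11>7, skip
j=4: 6≤7, i=0, swap(0,4) ⇒ 6 9 14 11 15 5 4 16 7
j=5: 5≤7, i=1, swap(1,5) ⇒ 6 5 14 11 15 9 4 16 7
(after j=5) v = 6 5 14 11 15 9 4 16 7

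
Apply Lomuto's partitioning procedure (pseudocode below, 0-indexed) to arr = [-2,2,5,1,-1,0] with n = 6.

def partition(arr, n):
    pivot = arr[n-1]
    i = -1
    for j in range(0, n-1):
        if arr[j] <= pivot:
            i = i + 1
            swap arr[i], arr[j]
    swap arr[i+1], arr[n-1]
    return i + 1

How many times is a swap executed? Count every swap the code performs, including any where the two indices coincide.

pivot=0, i=-1
j=0: -2≤0, i=0, swap(0,0) ⇒ [-2,2,5,1,-1,0]
j=1: 2>0, skip
j=2: 5>0, skip
j=3: 1>0, skip
j=4: -1≤0, i=1, swap(1,4) ⇒ [-2,-1,5,1,2,0]
swap(2,5) ⇒ [-2,-1,0,1,2,5]; return 2

3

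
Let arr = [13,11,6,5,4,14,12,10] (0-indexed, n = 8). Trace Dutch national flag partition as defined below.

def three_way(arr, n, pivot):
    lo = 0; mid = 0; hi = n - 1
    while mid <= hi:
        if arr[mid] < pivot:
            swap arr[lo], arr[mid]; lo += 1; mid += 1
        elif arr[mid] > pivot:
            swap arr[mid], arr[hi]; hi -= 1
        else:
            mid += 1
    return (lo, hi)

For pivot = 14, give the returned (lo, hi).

lo=0 mid=0 hi=7
13<14: swap(0,0), lo=1 mid=1 ⇒ [13,11,6,5,4,14,12,10]
11<14: swap(1,1), lo=2 mid=2 ⇒ [13,11,6,5,4,14,12,10]
6<14: swap(2,2), lo=3 mid=3 ⇒ [13,11,6,5,4,14,12,10]
5<14: swap(3,3), lo=4 mid=4 ⇒ [13,11,6,5,4,14,12,10]
4<14: swap(4,4), lo=5 mid=5 ⇒ [13,11,6,5,4,14,12,10]
14=14: mid=6
12<14: swap(5,6), lo=6 mid=7 ⇒ [13,11,6,5,4,12,14,10]
10<14: swap(6,7), lo=7 mid=8 ⇒ [13,11,6,5,4,12,10,14]
done. lo=7 hi=7; arr=[13,11,6,5,4,12,10,14]

(7, 7)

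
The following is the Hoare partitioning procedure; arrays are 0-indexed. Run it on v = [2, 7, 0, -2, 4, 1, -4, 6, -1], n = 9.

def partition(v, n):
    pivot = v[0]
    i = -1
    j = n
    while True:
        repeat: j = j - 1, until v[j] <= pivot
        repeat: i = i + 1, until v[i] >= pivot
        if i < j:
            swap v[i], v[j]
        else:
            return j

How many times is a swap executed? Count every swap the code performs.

pivot=2
j stops at 8 (-1), i stops at 0 (2); swap ⇒ [-1, 7, 0, -2, 4, 1, -4, 6, 2]
j stops at 6 (-4), i stops at 1 (7); swap ⇒ [-1, -4, 0, -2, 4, 1, 7, 6, 2]
j stops at 5 (1), i stops at 4 (4); swap ⇒ [-1, -4, 0, -2, 1, 4, 7, 6, 2]
j stops at 4, i stops at 5; i≥j ⇒ return 4. v=[-1, -4, 0, -2, 1, 4, 7, 6, 2]

3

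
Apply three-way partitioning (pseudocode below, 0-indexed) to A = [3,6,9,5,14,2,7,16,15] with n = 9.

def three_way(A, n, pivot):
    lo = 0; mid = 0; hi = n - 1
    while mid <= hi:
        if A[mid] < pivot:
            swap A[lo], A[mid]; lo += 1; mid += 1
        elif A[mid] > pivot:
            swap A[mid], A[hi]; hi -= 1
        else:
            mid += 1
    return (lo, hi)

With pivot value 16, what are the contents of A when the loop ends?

[3,6,9,5,14,2,7,15,16]

pivot = 16; lo=0, mid=0, hi=8
A[mid]=3<16: swap A[0],A[0]; lo=1,mid=1 → [3,6,9,5,14,2,7,16,15]
A[mid]=6<16: swap A[1],A[1]; lo=2,mid=2 → [3,6,9,5,14,2,7,16,15]
A[mid]=9<16: swap A[2],A[2]; lo=3,mid=3 → [3,6,9,5,14,2,7,16,15]
A[mid]=5<16: swap A[3],A[3]; lo=4,mid=4 → [3,6,9,5,14,2,7,16,15]
A[mid]=14<16: swap A[4],A[4]; lo=5,mid=5 → [3,6,9,5,14,2,7,16,15]
A[mid]=2<16: swap A[5],A[5]; lo=6,mid=6 → [3,6,9,5,14,2,7,16,15]
A[mid]=7<16: swap A[6],A[6]; lo=7,mid=7 → [3,6,9,5,14,2,7,16,15]
A[mid]=16=16: mid=8
A[mid]=15<16: swap A[7],A[8]; lo=8,mid=9 → [3,6,9,5,14,2,7,15,16]
end: lo=8, hi=8; A = [3,6,9,5,14,2,7,15,16]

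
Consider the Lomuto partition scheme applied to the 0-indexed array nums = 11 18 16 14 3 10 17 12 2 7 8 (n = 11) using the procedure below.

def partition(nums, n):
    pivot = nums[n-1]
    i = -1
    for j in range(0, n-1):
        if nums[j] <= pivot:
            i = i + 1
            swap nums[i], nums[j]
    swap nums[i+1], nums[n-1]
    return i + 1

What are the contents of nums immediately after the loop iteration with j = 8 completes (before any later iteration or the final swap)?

3 2 16 14 11 10 17 12 18 7 8

pivot = nums[10] = 8; i = -1
j=0: nums[0]=11 > 8 → no swap
j=1: nums[1]=18 > 8 → no swap
j=2: nums[2]=16 > 8 → no swap
j=3: nums[3]=14 > 8 → no swap
j=4: nums[4]=3 ≤ 8 → i=0, swap nums[0],nums[4] → 3 18 16 14 11 10 17 12 2 7 8
j=5: nums[5]=10 > 8 → no swap
j=6: nums[6]=17 > 8 → no swap
j=7: nums[7]=12 > 8 → no swap
j=8: nums[8]=2 ≤ 8 → i=1, swap nums[1],nums[8] → 3 2 16 14 11 10 17 12 18 7 8
(after j=8) nums = 3 2 16 14 11 10 17 12 18 7 8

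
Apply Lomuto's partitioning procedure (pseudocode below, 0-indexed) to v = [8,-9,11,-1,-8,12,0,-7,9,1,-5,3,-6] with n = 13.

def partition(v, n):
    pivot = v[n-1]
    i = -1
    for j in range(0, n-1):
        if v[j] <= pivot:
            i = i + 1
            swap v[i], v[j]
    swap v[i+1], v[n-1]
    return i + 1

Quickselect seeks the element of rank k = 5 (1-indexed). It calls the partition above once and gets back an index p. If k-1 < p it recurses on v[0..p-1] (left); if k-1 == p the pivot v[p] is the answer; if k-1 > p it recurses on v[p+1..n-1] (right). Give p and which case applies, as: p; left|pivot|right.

3; right

pivot=-6, i=-1
j=0: 8>-6, skip
j=1: -9≤-6, i=0, swap(0,1) ⇒ [-9,8,11,-1,-8,12,0,-7,9,1,-5,3,-6]
j=2: 11>-6, skip
j=3: -1>-6, skip
j=4: -8≤-6, i=1, swap(1,4) ⇒ [-9,-8,11,-1,8,12,0,-7,9,1,-5,3,-6]
j=5: 12>-6, skip
j=6: 0>-6, skip
j=7: -7≤-6, i=2, swap(2,7) ⇒ [-9,-8,-7,-1,8,12,0,11,9,1,-5,3,-6]
j=8: 9>-6, skip
j=9: 1>-6, skip
j=10: -5>-6, skip
j=11: 3>-6, skip
swap(3,12) ⇒ [-9,-8,-7,-6,8,12,0,11,9,1,-5,3,-1]; return 3
p = 3; k-1 = 4 > 3 ⇒ right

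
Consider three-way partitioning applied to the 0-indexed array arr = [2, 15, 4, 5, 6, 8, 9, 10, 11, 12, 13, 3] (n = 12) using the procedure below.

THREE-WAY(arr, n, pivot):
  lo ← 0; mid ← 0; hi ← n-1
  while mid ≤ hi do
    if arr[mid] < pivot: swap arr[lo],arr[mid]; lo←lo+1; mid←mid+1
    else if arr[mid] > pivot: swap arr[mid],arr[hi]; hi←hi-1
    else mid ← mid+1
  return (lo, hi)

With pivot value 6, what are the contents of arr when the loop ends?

[2, 3, 4, 5, 6, 9, 10, 11, 12, 13, 8, 15]

pivot = 6; lo=0, mid=0, hi=11
arr[mid]=2<6: swap arr[0],arr[0]; lo=1,mid=1 → [2, 15, 4, 5, 6, 8, 9, 10, 11, 12, 13, 3]
arr[mid]=15>6: swap arr[1],arr[11]; hi=10 → [2, 3, 4, 5, 6, 8, 9, 10, 11, 12, 13, 15]
arr[mid]=3<6: swap arr[1],arr[1]; lo=2,mid=2 → [2, 3, 4, 5, 6, 8, 9, 10, 11, 12, 13, 15]
arr[mid]=4<6: swap arr[2],arr[2]; lo=3,mid=3 → [2, 3, 4, 5, 6, 8, 9, 10, 11, 12, 13, 15]
arr[mid]=5<6: swap arr[3],arr[3]; lo=4,mid=4 → [2, 3, 4, 5, 6, 8, 9, 10, 11, 12, 13, 15]
arr[mid]=6=6: mid=5
arr[mid]=8>6: swap arr[5],arr[10]; hi=9 → [2, 3, 4, 5, 6, 13, 9, 10, 11, 12, 8, 15]
arr[mid]=13>6: swap arr[5],arr[9]; hi=8 → [2, 3, 4, 5, 6, 12, 9, 10, 11, 13, 8, 15]
arr[mid]=12>6: swap arr[5],arr[8]; hi=7 → [2, 3, 4, 5, 6, 11, 9, 10, 12, 13, 8, 15]
arr[mid]=11>6: swap arr[5],arr[7]; hi=6 → [2, 3, 4, 5, 6, 10, 9, 11, 12, 13, 8, 15]
arr[mid]=10>6: swap arr[5],arr[6]; hi=5 → [2, 3, 4, 5, 6, 9, 10, 11, 12, 13, 8, 15]
arr[mid]=9>6: swap arr[5],arr[5]; hi=4 → [2, 3, 4, 5, 6, 9, 10, 11, 12, 13, 8, 15]
end: lo=4, hi=4; arr = [2, 3, 4, 5, 6, 9, 10, 11, 12, 13, 8, 15]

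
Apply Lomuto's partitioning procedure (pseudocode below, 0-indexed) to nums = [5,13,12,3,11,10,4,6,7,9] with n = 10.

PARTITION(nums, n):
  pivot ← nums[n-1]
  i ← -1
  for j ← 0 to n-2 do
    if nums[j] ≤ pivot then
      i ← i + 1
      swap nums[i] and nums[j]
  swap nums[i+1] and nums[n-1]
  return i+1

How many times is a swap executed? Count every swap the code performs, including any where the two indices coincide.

6

pivot = nums[9] = 9; i = -1
j=0: nums[0]=5 ≤ 9 → i=0, swap nums[0],nums[0] (no change) → [5,13,12,3,11,10,4,6,7,9]
j=1: nums[1]=13 > 9 → no swap
j=2: nums[2]=12 > 9 → no swap
j=3: nums[3]=3 ≤ 9 → i=1, swap nums[1],nums[3] → [5,3,12,13,11,10,4,6,7,9]
j=4: nums[4]=11 > 9 → no swap
j=5: nums[5]=10 > 9 → no swap
j=6: nums[6]=4 ≤ 9 → i=2, swap nums[2],nums[6] → [5,3,4,13,11,10,12,6,7,9]
j=7: nums[7]=6 ≤ 9 → i=3, swap nums[3],nums[7] → [5,3,4,6,11,10,12,13,7,9]
j=8: nums[8]=7 ≤ 9 → i=4, swap nums[4],nums[8] → [5,3,4,6,7,10,12,13,11,9]
final swap nums[5],nums[9] → [5,3,4,6,7,9,12,13,11,10]; return 5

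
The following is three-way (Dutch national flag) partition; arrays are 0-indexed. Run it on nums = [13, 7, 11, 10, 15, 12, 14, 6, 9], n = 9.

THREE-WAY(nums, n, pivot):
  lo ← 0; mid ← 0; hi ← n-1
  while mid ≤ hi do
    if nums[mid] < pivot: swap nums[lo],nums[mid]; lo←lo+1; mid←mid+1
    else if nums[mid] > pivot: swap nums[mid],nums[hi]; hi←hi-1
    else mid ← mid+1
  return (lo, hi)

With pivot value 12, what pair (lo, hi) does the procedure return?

(5, 5)

lo=0 mid=0 hi=8
13>12: swap(0,8), hi=7 ⇒ [9, 7, 11, 10, 15, 12, 14, 6, 13]
9<12: swap(0,0), lo=1 mid=1 ⇒ [9, 7, 11, 10, 15, 12, 14, 6, 13]
7<12: swap(1,1), lo=2 mid=2 ⇒ [9, 7, 11, 10, 15, 12, 14, 6, 13]
11<12: swap(2,2), lo=3 mid=3 ⇒ [9, 7, 11, 10, 15, 12, 14, 6, 13]
10<12: swap(3,3), lo=4 mid=4 ⇒ [9, 7, 11, 10, 15, 12, 14, 6, 13]
15>12: swap(4,7), hi=6 ⇒ [9, 7, 11, 10, 6, 12, 14, 15, 13]
6<12: swap(4,4), lo=5 mid=5 ⇒ [9, 7, 11, 10, 6, 12, 14, 15, 13]
12=12: mid=6
14>12: swap(6,6), hi=5 ⇒ [9, 7, 11, 10, 6, 12, 14, 15, 13]
done. lo=5 hi=5; nums=[9, 7, 11, 10, 6, 12, 14, 15, 13]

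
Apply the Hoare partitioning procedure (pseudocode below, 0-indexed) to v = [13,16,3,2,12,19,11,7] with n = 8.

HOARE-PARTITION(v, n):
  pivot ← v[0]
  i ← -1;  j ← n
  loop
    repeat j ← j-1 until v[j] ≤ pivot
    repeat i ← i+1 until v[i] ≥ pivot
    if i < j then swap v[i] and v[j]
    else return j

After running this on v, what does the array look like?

pivot = v[0] = 13; i = -1, j = 8
j→7 (v[7]=7≤13), i→0 (v[0]=13≥13); i<j, swap → [7,16,3,2,12,19,11,13]
j→6 (v[6]=11≤13), i→1 (v[1]=16≥13); i<j, swap → [7,11,3,2,12,19,16,13]
j→4, i→5; i≥j, return j=4. v = [7,11,3,2,12,19,16,13]

[7,11,3,2,12,19,16,13]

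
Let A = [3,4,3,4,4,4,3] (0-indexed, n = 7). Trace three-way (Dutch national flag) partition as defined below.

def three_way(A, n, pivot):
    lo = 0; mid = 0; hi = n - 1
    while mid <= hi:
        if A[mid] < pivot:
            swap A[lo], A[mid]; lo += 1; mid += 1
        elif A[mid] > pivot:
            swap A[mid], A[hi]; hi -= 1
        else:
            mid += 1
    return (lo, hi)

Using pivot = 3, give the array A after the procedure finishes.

[3,3,3,4,4,4,4]

lo=0 mid=0 hi=6
3=3: mid=1
4>3: swap(1,6), hi=5 ⇒ [3,3,3,4,4,4,4]
3=3: mid=2
3=3: mid=3
4>3: swap(3,5), hi=4 ⇒ [3,3,3,4,4,4,4]
4>3: swap(3,4), hi=3 ⇒ [3,3,3,4,4,4,4]
4>3: swap(3,3), hi=2 ⇒ [3,3,3,4,4,4,4]
done. lo=0 hi=2; A=[3,3,3,4,4,4,4]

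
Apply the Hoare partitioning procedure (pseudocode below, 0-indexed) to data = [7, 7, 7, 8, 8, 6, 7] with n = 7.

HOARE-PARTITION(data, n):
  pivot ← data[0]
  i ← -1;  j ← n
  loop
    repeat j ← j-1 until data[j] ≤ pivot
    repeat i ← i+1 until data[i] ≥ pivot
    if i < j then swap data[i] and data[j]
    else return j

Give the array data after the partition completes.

pivot=7
j stops at 6 (7), i stops at 0 (7); swap ⇒ [7, 7, 7, 8, 8, 6, 7]
j stops at 5 (6), i stops at 1 (7); swap ⇒ [7, 6, 7, 8, 8, 7, 7]
j stops at 2, i stops at 2; i≥j ⇒ return 2. data=[7, 6, 7, 8, 8, 7, 7]

[7, 6, 7, 8, 8, 7, 7]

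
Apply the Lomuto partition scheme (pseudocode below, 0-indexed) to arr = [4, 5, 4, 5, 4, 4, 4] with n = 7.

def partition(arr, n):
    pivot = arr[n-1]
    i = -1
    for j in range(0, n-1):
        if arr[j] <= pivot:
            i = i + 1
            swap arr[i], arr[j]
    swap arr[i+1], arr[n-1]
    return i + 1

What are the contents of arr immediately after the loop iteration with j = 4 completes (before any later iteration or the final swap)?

pivot = arr[6] = 4; i = -1
j=0: arr[0]=4 ≤ 4 → i=0, swap arr[0],arr[0] (no change) → [4, 5, 4, 5, 4, 4, 4]
j=1: arr[1]=5 > 4 → no swap
j=2: arr[2]=4 ≤ 4 → i=1, swap arr[1],arr[2] → [4, 4, 5, 5, 4, 4, 4]
j=3: arr[3]=5 > 4 → no swap
j=4: arr[4]=4 ≤ 4 → i=2, swap arr[2],arr[4] → [4, 4, 4, 5, 5, 4, 4]
(after j=4) arr = [4, 4, 4, 5, 5, 4, 4]

[4, 4, 4, 5, 5, 4, 4]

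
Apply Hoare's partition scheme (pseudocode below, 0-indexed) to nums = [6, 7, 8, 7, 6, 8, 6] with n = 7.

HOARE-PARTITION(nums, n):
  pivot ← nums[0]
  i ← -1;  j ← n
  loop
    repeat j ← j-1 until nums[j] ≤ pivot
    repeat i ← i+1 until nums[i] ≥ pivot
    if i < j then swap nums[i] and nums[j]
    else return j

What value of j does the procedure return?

pivot = nums[0] = 6; i = -1, j = 7
j→6 (nums[6]=6≤6), i→0 (nums[0]=6≥6); i<j, swap → [6, 7, 8, 7, 6, 8, 6]
j→4 (nums[4]=6≤6), i→1 (nums[1]=7≥6); i<j, swap → [6, 6, 8, 7, 7, 8, 6]
j→1, i→2; i≥j, return j=1. nums = [6, 6, 8, 7, 7, 8, 6]

1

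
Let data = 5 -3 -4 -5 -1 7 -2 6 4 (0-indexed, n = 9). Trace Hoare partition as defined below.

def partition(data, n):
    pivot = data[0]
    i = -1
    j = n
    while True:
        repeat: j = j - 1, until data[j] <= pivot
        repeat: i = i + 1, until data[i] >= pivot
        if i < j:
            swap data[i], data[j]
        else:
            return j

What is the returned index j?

5

pivot = data[0] = 5; i = -1, j = 9
j→8 (data[8]=4≤5), i→0 (data[0]=5≥5); i<j, swap → 4 -3 -4 -5 -1 7 -2 6 5
j→6 (data[6]=-2≤5), i→5 (data[5]=7≥5); i<j, swap → 4 -3 -4 -5 -1 -2 7 6 5
j→5, i→6; i≥j, return j=5. data = 4 -3 -4 -5 -1 -2 7 6 5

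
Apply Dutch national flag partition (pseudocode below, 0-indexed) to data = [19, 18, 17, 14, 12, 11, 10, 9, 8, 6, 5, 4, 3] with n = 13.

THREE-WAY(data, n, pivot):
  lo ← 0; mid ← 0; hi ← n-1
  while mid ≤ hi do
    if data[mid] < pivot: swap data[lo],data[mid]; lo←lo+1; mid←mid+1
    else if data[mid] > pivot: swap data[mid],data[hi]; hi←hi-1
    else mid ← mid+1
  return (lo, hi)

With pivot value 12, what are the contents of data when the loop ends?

[3, 4, 5, 6, 11, 10, 9, 8, 12, 14, 17, 18, 19]

lo=0 mid=0 hi=12
19>12: swap(0,12), hi=11 ⇒ [3, 18, 17, 14, 12, 11, 10, 9, 8, 6, 5, 4, 19]
3<12: swap(0,0), lo=1 mid=1 ⇒ [3, 18, 17, 14, 12, 11, 10, 9, 8, 6, 5, 4, 19]
18>12: swap(1,11), hi=10 ⇒ [3, 4, 17, 14, 12, 11, 10, 9, 8, 6, 5, 18, 19]
4<12: swap(1,1), lo=2 mid=2 ⇒ [3, 4, 17, 14, 12, 11, 10, 9, 8, 6, 5, 18, 19]
17>12: swap(2,10), hi=9 ⇒ [3, 4, 5, 14, 12, 11, 10, 9, 8, 6, 17, 18, 19]
5<12: swap(2,2), lo=3 mid=3 ⇒ [3, 4, 5, 14, 12, 11, 10, 9, 8, 6, 17, 18, 19]
14>12: swap(3,9), hi=8 ⇒ [3, 4, 5, 6, 12, 11, 10, 9, 8, 14, 17, 18, 19]
6<12: swap(3,3), lo=4 mid=4 ⇒ [3, 4, 5, 6, 12, 11, 10, 9, 8, 14, 17, 18, 19]
12=12: mid=5
11<12: swap(4,5), lo=5 mid=6 ⇒ [3, 4, 5, 6, 11, 12, 10, 9, 8, 14, 17, 18, 19]
10<12: swap(5,6), lo=6 mid=7 ⇒ [3, 4, 5, 6, 11, 10, 12, 9, 8, 14, 17, 18, 19]
9<12: swap(6,7), lo=7 mid=8 ⇒ [3, 4, 5, 6, 11, 10, 9, 12, 8, 14, 17, 18, 19]
8<12: swap(7,8), lo=8 mid=9 ⇒ [3, 4, 5, 6, 11, 10, 9, 8, 12, 14, 17, 18, 19]
done. lo=8 hi=8; data=[3, 4, 5, 6, 11, 10, 9, 8, 12, 14, 17, 18, 19]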